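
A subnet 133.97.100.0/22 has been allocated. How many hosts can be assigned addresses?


Host bits = 32 - 22 = 10
Total addresses = 2^10 = 1024
Usable = total - 2 (network and broadcast)
Usable hosts: 1022


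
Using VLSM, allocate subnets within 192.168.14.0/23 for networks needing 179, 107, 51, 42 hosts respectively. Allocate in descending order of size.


179 hosts -> /24 (254 usable): 192.168.14.0/24
107 hosts -> /25 (126 usable): 192.168.15.0/25
51 hosts -> /26 (62 usable): 192.168.15.128/26
42 hosts -> /26 (62 usable): 192.168.15.192/26
Allocation: 192.168.14.0/24 (179 hosts, 254 usable); 192.168.15.0/25 (107 hosts, 126 usable); 192.168.15.128/26 (51 hosts, 62 usable); 192.168.15.192/26 (42 hosts, 62 usable)


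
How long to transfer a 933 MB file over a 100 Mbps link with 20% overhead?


Effective throughput = 100 * (1 - 20/100) = 80 Mbps
File size in Mb = 933 * 8 = 7464 Mb
Time = 7464 / 80
Time = 93.3 seconds


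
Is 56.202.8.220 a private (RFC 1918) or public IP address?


RFC 1918 private ranges:
  10.0.0.0/8 (10.0.0.0 - 10.255.255.255)
  172.16.0.0/12 (172.16.0.0 - 172.31.255.255)
  192.168.0.0/16 (192.168.0.0 - 192.168.255.255)
Public (not in any RFC 1918 range)


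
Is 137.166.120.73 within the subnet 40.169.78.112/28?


Subnet network: 40.169.78.112
Test IP AND mask: 137.166.120.64
No, 137.166.120.73 is not in 40.169.78.112/28


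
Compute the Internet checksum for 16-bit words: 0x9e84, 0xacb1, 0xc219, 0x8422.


Sum all words (with carry folding):
+ 0x9e84 = 0x9e84
+ 0xacb1 = 0x4b36
+ 0xc219 = 0x0d50
+ 0x8422 = 0x9172
One's complement: ~0x9172
Checksum = 0x6e8d


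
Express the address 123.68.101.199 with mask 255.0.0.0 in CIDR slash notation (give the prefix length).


Binary: 11111111.00000000.00000000.00000000
Count leading 1s
Prefix: /8


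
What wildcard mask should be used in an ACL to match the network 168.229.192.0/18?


Subnet mask: 255.255.192.0
Wildcard = 255.255.255.255 - subnet mask
255 - 255 = 0
255 - 255 = 0
255 - 192 = 63
255 - 0 = 255
Wildcard: 0.0.63.255


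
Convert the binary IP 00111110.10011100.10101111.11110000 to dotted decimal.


00111110 = 62
10011100 = 156
10101111 = 175
11110000 = 240
IP: 62.156.175.240


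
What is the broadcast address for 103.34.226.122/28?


Network: 103.34.226.112/28
Host bits = 4
Set all host bits to 1:
Broadcast: 103.34.226.127


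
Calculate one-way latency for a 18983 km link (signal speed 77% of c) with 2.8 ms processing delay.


Speed = 0.77 * 3e5 km/s = 231000 km/s
Propagation delay = 18983 / 231000 = 0.0822 s = 82.1775 ms
Processing delay = 2.8 ms
Total one-way latency = 84.9775 ms


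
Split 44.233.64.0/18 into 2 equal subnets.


New prefix = 18 + 1 = 19
Each subnet has 8192 addresses
  44.233.64.0/19
  44.233.96.0/19
Subnets: 44.233.64.0/19, 44.233.96.0/19


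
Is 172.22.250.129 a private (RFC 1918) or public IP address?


RFC 1918 private ranges:
  10.0.0.0/8 (10.0.0.0 - 10.255.255.255)
  172.16.0.0/12 (172.16.0.0 - 172.31.255.255)
  192.168.0.0/16 (192.168.0.0 - 192.168.255.255)
Private (in 172.16.0.0/12)


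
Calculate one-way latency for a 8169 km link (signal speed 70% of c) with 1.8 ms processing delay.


Speed = 0.7 * 3e5 km/s = 210000 km/s
Propagation delay = 8169 / 210000 = 0.0389 s = 38.9 ms
Processing delay = 1.8 ms
Total one-way latency = 40.7 ms


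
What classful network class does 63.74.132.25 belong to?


First octet: 63
Binary: 00111111
0xxxxxxx -> Class A (1-126)
Class A, default mask 255.0.0.0 (/8)


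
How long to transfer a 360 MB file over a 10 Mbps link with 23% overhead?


Effective throughput = 10 * (1 - 23/100) = 7.7 Mbps
File size in Mb = 360 * 8 = 2880 Mb
Time = 2880 / 7.7
Time = 374.026 seconds


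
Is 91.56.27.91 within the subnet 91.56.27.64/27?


Subnet network: 91.56.27.64
Test IP AND mask: 91.56.27.64
Yes, 91.56.27.91 is in 91.56.27.64/27


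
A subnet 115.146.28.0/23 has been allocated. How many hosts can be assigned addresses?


Host bits = 32 - 23 = 9
Total addresses = 2^9 = 512
Usable = total - 2 (network and broadcast)
Usable hosts: 510


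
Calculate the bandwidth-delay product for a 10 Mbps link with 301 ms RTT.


BDP = bandwidth * RTT
= 10 Mbps * 301 ms
= 10 * 1e6 * 301 / 1000 bits
= 3010000 bits
= 376250 bytes
= 367.4316 KB
BDP = 3010000 bits (376250 bytes)


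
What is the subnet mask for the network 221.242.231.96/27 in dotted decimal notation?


/27 means 27 network bits, 5 host bits
Binary: 11111111111111111111111111100000
Mask: 255.255.255.224


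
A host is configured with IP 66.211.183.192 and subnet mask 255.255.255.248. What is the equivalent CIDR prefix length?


Binary: 11111111.11111111.11111111.11111000
Count leading 1s
Prefix: /29


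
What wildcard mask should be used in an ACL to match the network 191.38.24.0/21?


Subnet mask: 255.255.248.0
Wildcard = 255.255.255.255 - subnet mask
255 - 255 = 0
255 - 255 = 0
255 - 248 = 7
255 - 0 = 255
Wildcard: 0.0.7.255


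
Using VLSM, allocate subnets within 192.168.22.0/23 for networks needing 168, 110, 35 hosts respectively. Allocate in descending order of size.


168 hosts -> /24 (254 usable): 192.168.22.0/24
110 hosts -> /25 (126 usable): 192.168.23.0/25
35 hosts -> /26 (62 usable): 192.168.23.128/26
Allocation: 192.168.22.0/24 (168 hosts, 254 usable); 192.168.23.0/25 (110 hosts, 126 usable); 192.168.23.128/26 (35 hosts, 62 usable)


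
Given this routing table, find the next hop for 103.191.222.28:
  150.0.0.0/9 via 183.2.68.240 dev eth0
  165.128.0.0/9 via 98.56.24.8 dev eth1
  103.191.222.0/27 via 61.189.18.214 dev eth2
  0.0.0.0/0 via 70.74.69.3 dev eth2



Longest prefix match for 103.191.222.28:
  /9 150.0.0.0: no
  /9 165.128.0.0: no
  /27 103.191.222.0: MATCH
  /0 0.0.0.0: MATCH
Selected: next-hop 61.189.18.214 via eth2 (matched /27)


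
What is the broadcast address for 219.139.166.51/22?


Network: 219.139.164.0/22
Host bits = 10
Set all host bits to 1:
Broadcast: 219.139.167.255


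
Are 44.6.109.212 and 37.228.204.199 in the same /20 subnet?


Mask: 255.255.240.0
44.6.109.212 AND mask = 44.6.96.0
37.228.204.199 AND mask = 37.228.192.0
No, different subnets (44.6.96.0 vs 37.228.192.0)


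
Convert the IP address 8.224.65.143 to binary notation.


8 = 00001000
224 = 11100000
65 = 01000001
143 = 10001111
Binary: 00001000.11100000.01000001.10001111


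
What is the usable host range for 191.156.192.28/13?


Network: 191.152.0.0
Broadcast: 191.159.255.255
First usable = network + 1
Last usable = broadcast - 1
Range: 191.152.0.1 to 191.159.255.254


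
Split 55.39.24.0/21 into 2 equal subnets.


New prefix = 21 + 1 = 22
Each subnet has 1024 addresses
  55.39.24.0/22
  55.39.28.0/22
Subnets: 55.39.24.0/22, 55.39.28.0/22


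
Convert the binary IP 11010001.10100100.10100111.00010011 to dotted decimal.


11010001 = 209
10100100 = 164
10100111 = 167
00010011 = 19
IP: 209.164.167.19


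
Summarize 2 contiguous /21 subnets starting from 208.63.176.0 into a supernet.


Original prefix: /21
Number of subnets: 2 = 2^1
New prefix = 21 - 1 = 20
Supernet: 208.63.176.0/20


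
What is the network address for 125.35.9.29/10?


IP:   01111101.00100011.00001001.00011101
Mask: 11111111.11000000.00000000.00000000
AND operation:
Net:  01111101.00000000.00000000.00000000
Network: 125.0.0.0/10


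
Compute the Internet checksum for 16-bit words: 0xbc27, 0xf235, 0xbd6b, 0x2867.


Sum all words (with carry folding):
+ 0xbc27 = 0xbc27
+ 0xf235 = 0xae5d
+ 0xbd6b = 0x6bc9
+ 0x2867 = 0x9430
One's complement: ~0x9430
Checksum = 0x6bcf


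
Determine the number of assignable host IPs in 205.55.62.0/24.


Host bits = 32 - 24 = 8
Total addresses = 2^8 = 256
Usable = total - 2 (network and broadcast)
Usable hosts: 254


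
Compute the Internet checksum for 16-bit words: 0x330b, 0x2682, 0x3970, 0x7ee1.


Sum all words (with carry folding):
+ 0x330b = 0x330b
+ 0x2682 = 0x598d
+ 0x3970 = 0x92fd
+ 0x7ee1 = 0x11df
One's complement: ~0x11df
Checksum = 0xee20


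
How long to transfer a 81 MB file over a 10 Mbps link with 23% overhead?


Effective throughput = 10 * (1 - 23/100) = 7.7 Mbps
File size in Mb = 81 * 8 = 648 Mb
Time = 648 / 7.7
Time = 84.1558 seconds


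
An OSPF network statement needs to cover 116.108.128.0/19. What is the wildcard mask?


Subnet mask: 255.255.224.0
Wildcard = 255.255.255.255 - subnet mask
255 - 255 = 0
255 - 255 = 0
255 - 224 = 31
255 - 0 = 255
Wildcard: 0.0.31.255


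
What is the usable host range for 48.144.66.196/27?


Network: 48.144.66.192
Broadcast: 48.144.66.223
First usable = network + 1
Last usable = broadcast - 1
Range: 48.144.66.193 to 48.144.66.222


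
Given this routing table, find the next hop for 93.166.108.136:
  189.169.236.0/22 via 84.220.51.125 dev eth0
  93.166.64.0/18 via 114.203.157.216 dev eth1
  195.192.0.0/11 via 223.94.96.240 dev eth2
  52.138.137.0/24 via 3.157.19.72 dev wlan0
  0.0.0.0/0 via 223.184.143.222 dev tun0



Longest prefix match for 93.166.108.136:
  /22 189.169.236.0: no
  /18 93.166.64.0: MATCH
  /11 195.192.0.0: no
  /24 52.138.137.0: no
  /0 0.0.0.0: MATCH
Selected: next-hop 114.203.157.216 via eth1 (matched /18)


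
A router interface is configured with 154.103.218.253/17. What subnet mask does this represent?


/17 means 17 network bits, 15 host bits
Binary: 11111111111111111000000000000000
Mask: 255.255.128.0


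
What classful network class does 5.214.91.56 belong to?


First octet: 5
Binary: 00000101
0xxxxxxx -> Class A (1-126)
Class A, default mask 255.0.0.0 (/8)


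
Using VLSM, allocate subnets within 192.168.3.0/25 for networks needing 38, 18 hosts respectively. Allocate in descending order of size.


38 hosts -> /26 (62 usable): 192.168.3.0/26
18 hosts -> /27 (30 usable): 192.168.3.64/27
Allocation: 192.168.3.0/26 (38 hosts, 62 usable); 192.168.3.64/27 (18 hosts, 30 usable)


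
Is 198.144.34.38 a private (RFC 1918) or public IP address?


RFC 1918 private ranges:
  10.0.0.0/8 (10.0.0.0 - 10.255.255.255)
  172.16.0.0/12 (172.16.0.0 - 172.31.255.255)
  192.168.0.0/16 (192.168.0.0 - 192.168.255.255)
Public (not in any RFC 1918 range)


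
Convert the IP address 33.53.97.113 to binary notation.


33 = 00100001
53 = 00110101
97 = 01100001
113 = 01110001
Binary: 00100001.00110101.01100001.01110001


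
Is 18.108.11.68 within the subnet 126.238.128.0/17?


Subnet network: 126.238.128.0
Test IP AND mask: 18.108.0.0
No, 18.108.11.68 is not in 126.238.128.0/17


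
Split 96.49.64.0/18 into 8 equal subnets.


New prefix = 18 + 3 = 21
Each subnet has 2048 addresses
  96.49.64.0/21
  96.49.72.0/21
  96.49.80.0/21
  96.49.88.0/21
  96.49.96.0/21
  96.49.104.0/21
  96.49.112.0/21
  96.49.120.0/21
Subnets: 96.49.64.0/21, 96.49.72.0/21, 96.49.80.0/21, 96.49.88.0/21, 96.49.96.0/21, 96.49.104.0/21, 96.49.112.0/21, 96.49.120.0/21


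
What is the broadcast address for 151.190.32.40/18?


Network: 151.190.0.0/18
Host bits = 14
Set all host bits to 1:
Broadcast: 151.190.63.255


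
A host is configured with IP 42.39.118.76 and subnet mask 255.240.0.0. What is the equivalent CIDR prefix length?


Binary: 11111111.11110000.00000000.00000000
Count leading 1s
Prefix: /12


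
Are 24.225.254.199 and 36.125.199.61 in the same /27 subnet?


Mask: 255.255.255.224
24.225.254.199 AND mask = 24.225.254.192
36.125.199.61 AND mask = 36.125.199.32
No, different subnets (24.225.254.192 vs 36.125.199.32)


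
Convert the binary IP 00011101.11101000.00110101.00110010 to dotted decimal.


00011101 = 29
11101000 = 232
00110101 = 53
00110010 = 50
IP: 29.232.53.50


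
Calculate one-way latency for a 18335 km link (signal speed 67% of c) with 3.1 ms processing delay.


Speed = 0.67 * 3e5 km/s = 201000 km/s
Propagation delay = 18335 / 201000 = 0.0912 s = 91.2189 ms
Processing delay = 3.1 ms
Total one-way latency = 94.3189 ms


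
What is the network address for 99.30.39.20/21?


IP:   01100011.00011110.00100111.00010100
Mask: 11111111.11111111.11111000.00000000
AND operation:
Net:  01100011.00011110.00100000.00000000
Network: 99.30.32.0/21


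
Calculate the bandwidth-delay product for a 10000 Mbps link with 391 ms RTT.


BDP = bandwidth * RTT
= 10000 Mbps * 391 ms
= 10000 * 1e6 * 391 / 1000 bits
= 3910000000 bits
= 488750000 bytes
= 477294.9219 KB
BDP = 3910000000 bits (488750000 bytes)


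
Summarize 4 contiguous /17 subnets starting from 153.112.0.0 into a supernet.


Original prefix: /17
Number of subnets: 4 = 2^2
New prefix = 17 - 2 = 15
Supernet: 153.112.0.0/15


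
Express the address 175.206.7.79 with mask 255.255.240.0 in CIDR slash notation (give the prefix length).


Binary: 11111111.11111111.11110000.00000000
Count leading 1s
Prefix: /20


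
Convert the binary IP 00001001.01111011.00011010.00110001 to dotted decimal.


00001001 = 9
01111011 = 123
00011010 = 26
00110001 = 49
IP: 9.123.26.49


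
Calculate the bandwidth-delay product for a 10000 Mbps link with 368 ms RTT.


BDP = bandwidth * RTT
= 10000 Mbps * 368 ms
= 10000 * 1e6 * 368 / 1000 bits
= 3680000000 bits
= 460000000 bytes
= 449218.75 KB
BDP = 3680000000 bits (460000000 bytes)


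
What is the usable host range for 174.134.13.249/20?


Network: 174.134.0.0
Broadcast: 174.134.15.255
First usable = network + 1
Last usable = broadcast - 1
Range: 174.134.0.1 to 174.134.15.254


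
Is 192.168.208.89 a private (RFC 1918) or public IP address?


RFC 1918 private ranges:
  10.0.0.0/8 (10.0.0.0 - 10.255.255.255)
  172.16.0.0/12 (172.16.0.0 - 172.31.255.255)
  192.168.0.0/16 (192.168.0.0 - 192.168.255.255)
Private (in 192.168.0.0/16)


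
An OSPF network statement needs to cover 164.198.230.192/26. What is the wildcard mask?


Subnet mask: 255.255.255.192
Wildcard = 255.255.255.255 - subnet mask
255 - 255 = 0
255 - 255 = 0
255 - 255 = 0
255 - 192 = 63
Wildcard: 0.0.0.63


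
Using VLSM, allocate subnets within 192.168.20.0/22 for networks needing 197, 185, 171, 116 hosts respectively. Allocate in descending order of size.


197 hosts -> /24 (254 usable): 192.168.20.0/24
185 hosts -> /24 (254 usable): 192.168.21.0/24
171 hosts -> /24 (254 usable): 192.168.22.0/24
116 hosts -> /25 (126 usable): 192.168.23.0/25
Allocation: 192.168.20.0/24 (197 hosts, 254 usable); 192.168.21.0/24 (185 hosts, 254 usable); 192.168.22.0/24 (171 hosts, 254 usable); 192.168.23.0/25 (116 hosts, 126 usable)


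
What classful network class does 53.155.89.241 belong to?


First octet: 53
Binary: 00110101
0xxxxxxx -> Class A (1-126)
Class A, default mask 255.0.0.0 (/8)


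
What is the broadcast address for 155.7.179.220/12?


Network: 155.0.0.0/12
Host bits = 20
Set all host bits to 1:
Broadcast: 155.15.255.255


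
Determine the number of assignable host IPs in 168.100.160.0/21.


Host bits = 32 - 21 = 11
Total addresses = 2^11 = 2048
Usable = total - 2 (network and broadcast)
Usable hosts: 2046


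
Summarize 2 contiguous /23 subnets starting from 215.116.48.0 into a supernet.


Original prefix: /23
Number of subnets: 2 = 2^1
New prefix = 23 - 1 = 22
Supernet: 215.116.48.0/22


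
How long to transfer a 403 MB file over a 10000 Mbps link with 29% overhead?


Effective throughput = 10000 * (1 - 29/100) = 7100 Mbps
File size in Mb = 403 * 8 = 3224 Mb
Time = 3224 / 7100
Time = 0.4541 seconds


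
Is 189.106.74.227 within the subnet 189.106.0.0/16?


Subnet network: 189.106.0.0
Test IP AND mask: 189.106.0.0
Yes, 189.106.74.227 is in 189.106.0.0/16


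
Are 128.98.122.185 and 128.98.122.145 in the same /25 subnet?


Mask: 255.255.255.128
128.98.122.185 AND mask = 128.98.122.128
128.98.122.145 AND mask = 128.98.122.128
Yes, same subnet (128.98.122.128)


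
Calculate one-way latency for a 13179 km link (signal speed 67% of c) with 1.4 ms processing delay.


Speed = 0.67 * 3e5 km/s = 201000 km/s
Propagation delay = 13179 / 201000 = 0.0656 s = 65.5672 ms
Processing delay = 1.4 ms
Total one-way latency = 66.9672 ms


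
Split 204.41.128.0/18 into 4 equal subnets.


New prefix = 18 + 2 = 20
Each subnet has 4096 addresses
  204.41.128.0/20
  204.41.144.0/20
  204.41.160.0/20
  204.41.176.0/20
Subnets: 204.41.128.0/20, 204.41.144.0/20, 204.41.160.0/20, 204.41.176.0/20


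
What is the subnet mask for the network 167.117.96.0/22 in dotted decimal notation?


/22 means 22 network bits, 10 host bits
Binary: 11111111111111111111110000000000
Mask: 255.255.252.0


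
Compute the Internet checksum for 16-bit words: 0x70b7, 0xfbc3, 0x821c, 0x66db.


Sum all words (with carry folding):
+ 0x70b7 = 0x70b7
+ 0xfbc3 = 0x6c7b
+ 0x821c = 0xee97
+ 0x66db = 0x5573
One's complement: ~0x5573
Checksum = 0xaa8c


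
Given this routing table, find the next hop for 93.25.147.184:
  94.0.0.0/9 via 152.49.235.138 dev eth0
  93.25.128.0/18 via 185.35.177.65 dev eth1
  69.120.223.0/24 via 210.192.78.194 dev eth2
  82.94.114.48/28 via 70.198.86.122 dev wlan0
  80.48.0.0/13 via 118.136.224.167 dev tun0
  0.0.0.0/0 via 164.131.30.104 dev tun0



Longest prefix match for 93.25.147.184:
  /9 94.0.0.0: no
  /18 93.25.128.0: MATCH
  /24 69.120.223.0: no
  /28 82.94.114.48: no
  /13 80.48.0.0: no
  /0 0.0.0.0: MATCH
Selected: next-hop 185.35.177.65 via eth1 (matched /18)


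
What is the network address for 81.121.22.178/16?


IP:   01010001.01111001.00010110.10110010
Mask: 11111111.11111111.00000000.00000000
AND operation:
Net:  01010001.01111001.00000000.00000000
Network: 81.121.0.0/16


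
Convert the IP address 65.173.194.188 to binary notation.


65 = 01000001
173 = 10101101
194 = 11000010
188 = 10111100
Binary: 01000001.10101101.11000010.10111100


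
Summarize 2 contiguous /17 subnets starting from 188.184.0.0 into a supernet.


Original prefix: /17
Number of subnets: 2 = 2^1
New prefix = 17 - 1 = 16
Supernet: 188.184.0.0/16


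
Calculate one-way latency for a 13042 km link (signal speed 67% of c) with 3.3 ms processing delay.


Speed = 0.67 * 3e5 km/s = 201000 km/s
Propagation delay = 13042 / 201000 = 0.0649 s = 64.8856 ms
Processing delay = 3.3 ms
Total one-way latency = 68.1856 ms


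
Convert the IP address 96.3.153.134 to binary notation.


96 = 01100000
3 = 00000011
153 = 10011001
134 = 10000110
Binary: 01100000.00000011.10011001.10000110


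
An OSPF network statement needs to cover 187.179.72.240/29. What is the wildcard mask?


Subnet mask: 255.255.255.248
Wildcard = 255.255.255.255 - subnet mask
255 - 255 = 0
255 - 255 = 0
255 - 255 = 0
255 - 248 = 7
Wildcard: 0.0.0.7


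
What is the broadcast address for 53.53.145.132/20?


Network: 53.53.144.0/20
Host bits = 12
Set all host bits to 1:
Broadcast: 53.53.159.255


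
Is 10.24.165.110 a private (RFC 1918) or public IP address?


RFC 1918 private ranges:
  10.0.0.0/8 (10.0.0.0 - 10.255.255.255)
  172.16.0.0/12 (172.16.0.0 - 172.31.255.255)
  192.168.0.0/16 (192.168.0.0 - 192.168.255.255)
Private (in 10.0.0.0/8)


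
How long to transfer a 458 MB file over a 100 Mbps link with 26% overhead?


Effective throughput = 100 * (1 - 26/100) = 74 Mbps
File size in Mb = 458 * 8 = 3664 Mb
Time = 3664 / 74
Time = 49.5135 seconds


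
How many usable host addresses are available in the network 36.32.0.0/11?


Host bits = 32 - 11 = 21
Total addresses = 2^21 = 2097152
Usable = total - 2 (network and broadcast)
Usable hosts: 2097150


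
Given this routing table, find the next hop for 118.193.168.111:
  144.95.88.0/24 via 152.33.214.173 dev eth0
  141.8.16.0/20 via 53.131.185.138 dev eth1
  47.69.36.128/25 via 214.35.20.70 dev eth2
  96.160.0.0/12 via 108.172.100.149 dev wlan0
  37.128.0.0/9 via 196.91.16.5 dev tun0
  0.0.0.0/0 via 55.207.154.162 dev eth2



Longest prefix match for 118.193.168.111:
  /24 144.95.88.0: no
  /20 141.8.16.0: no
  /25 47.69.36.128: no
  /12 96.160.0.0: no
  /9 37.128.0.0: no
  /0 0.0.0.0: MATCH
Selected: next-hop 55.207.154.162 via eth2 (matched /0)


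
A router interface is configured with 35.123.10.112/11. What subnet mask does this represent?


/11 means 11 network bits, 21 host bits
Binary: 11111111111000000000000000000000
Mask: 255.224.0.0


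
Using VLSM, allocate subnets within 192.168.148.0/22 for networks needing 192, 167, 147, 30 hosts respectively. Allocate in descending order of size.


192 hosts -> /24 (254 usable): 192.168.148.0/24
167 hosts -> /24 (254 usable): 192.168.149.0/24
147 hosts -> /24 (254 usable): 192.168.150.0/24
30 hosts -> /27 (30 usable): 192.168.151.0/27
Allocation: 192.168.148.0/24 (192 hosts, 254 usable); 192.168.149.0/24 (167 hosts, 254 usable); 192.168.150.0/24 (147 hosts, 254 usable); 192.168.151.0/27 (30 hosts, 30 usable)


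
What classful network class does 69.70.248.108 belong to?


First octet: 69
Binary: 01000101
0xxxxxxx -> Class A (1-126)
Class A, default mask 255.0.0.0 (/8)


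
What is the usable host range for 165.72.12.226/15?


Network: 165.72.0.0
Broadcast: 165.73.255.255
First usable = network + 1
Last usable = broadcast - 1
Range: 165.72.0.1 to 165.73.255.254


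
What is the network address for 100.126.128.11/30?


IP:   01100100.01111110.10000000.00001011
Mask: 11111111.11111111.11111111.11111100
AND operation:
Net:  01100100.01111110.10000000.00001000
Network: 100.126.128.8/30


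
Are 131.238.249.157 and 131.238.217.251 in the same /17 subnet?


Mask: 255.255.128.0
131.238.249.157 AND mask = 131.238.128.0
131.238.217.251 AND mask = 131.238.128.0
Yes, same subnet (131.238.128.0)


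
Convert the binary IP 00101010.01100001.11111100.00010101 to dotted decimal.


00101010 = 42
01100001 = 97
11111100 = 252
00010101 = 21
IP: 42.97.252.21


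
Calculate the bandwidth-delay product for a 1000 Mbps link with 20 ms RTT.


BDP = bandwidth * RTT
= 1000 Mbps * 20 ms
= 1000 * 1e6 * 20 / 1000 bits
= 20000000 bits
= 2500000 bytes
= 2441.4062 KB
BDP = 20000000 bits (2500000 bytes)


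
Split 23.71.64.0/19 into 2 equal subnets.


New prefix = 19 + 1 = 20
Each subnet has 4096 addresses
  23.71.64.0/20
  23.71.80.0/20
Subnets: 23.71.64.0/20, 23.71.80.0/20


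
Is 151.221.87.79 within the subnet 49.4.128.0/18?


Subnet network: 49.4.128.0
Test IP AND mask: 151.221.64.0
No, 151.221.87.79 is not in 49.4.128.0/18


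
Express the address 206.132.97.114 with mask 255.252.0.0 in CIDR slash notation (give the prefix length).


Binary: 11111111.11111100.00000000.00000000
Count leading 1s
Prefix: /14


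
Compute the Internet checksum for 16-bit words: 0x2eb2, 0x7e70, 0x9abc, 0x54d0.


Sum all words (with carry folding):
+ 0x2eb2 = 0x2eb2
+ 0x7e70 = 0xad22
+ 0x9abc = 0x47df
+ 0x54d0 = 0x9caf
One's complement: ~0x9caf
Checksum = 0x6350


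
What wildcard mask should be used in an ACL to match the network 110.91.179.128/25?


Subnet mask: 255.255.255.128
Wildcard = 255.255.255.255 - subnet mask
255 - 255 = 0
255 - 255 = 0
255 - 255 = 0
255 - 128 = 127
Wildcard: 0.0.0.127


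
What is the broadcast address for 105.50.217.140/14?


Network: 105.48.0.0/14
Host bits = 18
Set all host bits to 1:
Broadcast: 105.51.255.255


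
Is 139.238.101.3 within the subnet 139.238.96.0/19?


Subnet network: 139.238.96.0
Test IP AND mask: 139.238.96.0
Yes, 139.238.101.3 is in 139.238.96.0/19


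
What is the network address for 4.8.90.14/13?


IP:   00000100.00001000.01011010.00001110
Mask: 11111111.11111000.00000000.00000000
AND operation:
Net:  00000100.00001000.00000000.00000000
Network: 4.8.0.0/13


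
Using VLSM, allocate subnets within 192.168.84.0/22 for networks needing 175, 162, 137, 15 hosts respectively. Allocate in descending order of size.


175 hosts -> /24 (254 usable): 192.168.84.0/24
162 hosts -> /24 (254 usable): 192.168.85.0/24
137 hosts -> /24 (254 usable): 192.168.86.0/24
15 hosts -> /27 (30 usable): 192.168.87.0/27
Allocation: 192.168.84.0/24 (175 hosts, 254 usable); 192.168.85.0/24 (162 hosts, 254 usable); 192.168.86.0/24 (137 hosts, 254 usable); 192.168.87.0/27 (15 hosts, 30 usable)


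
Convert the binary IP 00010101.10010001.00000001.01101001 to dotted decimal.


00010101 = 21
10010001 = 145
00000001 = 1
01101001 = 105
IP: 21.145.1.105


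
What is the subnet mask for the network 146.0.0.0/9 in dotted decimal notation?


/9 means 9 network bits, 23 host bits
Binary: 11111111100000000000000000000000
Mask: 255.128.0.0


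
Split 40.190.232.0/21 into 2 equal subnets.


New prefix = 21 + 1 = 22
Each subnet has 1024 addresses
  40.190.232.0/22
  40.190.236.0/22
Subnets: 40.190.232.0/22, 40.190.236.0/22


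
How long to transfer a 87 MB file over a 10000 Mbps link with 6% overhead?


Effective throughput = 10000 * (1 - 6/100) = 9400 Mbps
File size in Mb = 87 * 8 = 696 Mb
Time = 696 / 9400
Time = 0.074 seconds


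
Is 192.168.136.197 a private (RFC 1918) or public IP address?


RFC 1918 private ranges:
  10.0.0.0/8 (10.0.0.0 - 10.255.255.255)
  172.16.0.0/12 (172.16.0.0 - 172.31.255.255)
  192.168.0.0/16 (192.168.0.0 - 192.168.255.255)
Private (in 192.168.0.0/16)


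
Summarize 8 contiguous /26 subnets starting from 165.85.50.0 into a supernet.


Original prefix: /26
Number of subnets: 8 = 2^3
New prefix = 26 - 3 = 23
Supernet: 165.85.50.0/23


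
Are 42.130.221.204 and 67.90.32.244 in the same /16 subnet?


Mask: 255.255.0.0
42.130.221.204 AND mask = 42.130.0.0
67.90.32.244 AND mask = 67.90.0.0
No, different subnets (42.130.0.0 vs 67.90.0.0)


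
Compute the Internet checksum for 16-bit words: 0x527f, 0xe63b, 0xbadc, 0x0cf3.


Sum all words (with carry folding):
+ 0x527f = 0x527f
+ 0xe63b = 0x38bb
+ 0xbadc = 0xf397
+ 0x0cf3 = 0x008b
One's complement: ~0x008b
Checksum = 0xff74


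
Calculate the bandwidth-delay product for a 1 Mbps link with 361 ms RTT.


BDP = bandwidth * RTT
= 1 Mbps * 361 ms
= 1 * 1e6 * 361 / 1000 bits
= 361000 bits
= 45125 bytes
= 44.0674 KB
BDP = 361000 bits (45125 bytes)


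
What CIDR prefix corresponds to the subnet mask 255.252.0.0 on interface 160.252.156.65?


Binary: 11111111.11111100.00000000.00000000
Count leading 1s
Prefix: /14


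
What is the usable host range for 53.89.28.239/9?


Network: 53.0.0.0
Broadcast: 53.127.255.255
First usable = network + 1
Last usable = broadcast - 1
Range: 53.0.0.1 to 53.127.255.254


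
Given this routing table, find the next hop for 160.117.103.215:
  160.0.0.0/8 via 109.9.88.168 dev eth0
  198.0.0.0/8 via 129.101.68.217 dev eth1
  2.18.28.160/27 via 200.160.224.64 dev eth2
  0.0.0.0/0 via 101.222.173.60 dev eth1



Longest prefix match for 160.117.103.215:
  /8 160.0.0.0: MATCH
  /8 198.0.0.0: no
  /27 2.18.28.160: no
  /0 0.0.0.0: MATCH
Selected: next-hop 109.9.88.168 via eth0 (matched /8)


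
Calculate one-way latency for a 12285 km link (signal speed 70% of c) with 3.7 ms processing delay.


Speed = 0.7 * 3e5 km/s = 210000 km/s
Propagation delay = 12285 / 210000 = 0.0585 s = 58.5 ms
Processing delay = 3.7 ms
Total one-way latency = 62.2 ms


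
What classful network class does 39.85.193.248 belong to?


First octet: 39
Binary: 00100111
0xxxxxxx -> Class A (1-126)
Class A, default mask 255.0.0.0 (/8)


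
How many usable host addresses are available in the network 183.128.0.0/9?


Host bits = 32 - 9 = 23
Total addresses = 2^23 = 8388608
Usable = total - 2 (network and broadcast)
Usable hosts: 8388606


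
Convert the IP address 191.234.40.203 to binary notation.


191 = 10111111
234 = 11101010
40 = 00101000
203 = 11001011
Binary: 10111111.11101010.00101000.11001011


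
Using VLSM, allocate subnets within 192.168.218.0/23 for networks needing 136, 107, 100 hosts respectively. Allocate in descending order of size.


136 hosts -> /24 (254 usable): 192.168.218.0/24
107 hosts -> /25 (126 usable): 192.168.219.0/25
100 hosts -> /25 (126 usable): 192.168.219.128/25
Allocation: 192.168.218.0/24 (136 hosts, 254 usable); 192.168.219.0/25 (107 hosts, 126 usable); 192.168.219.128/25 (100 hosts, 126 usable)


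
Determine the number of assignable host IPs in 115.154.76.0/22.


Host bits = 32 - 22 = 10
Total addresses = 2^10 = 1024
Usable = total - 2 (network and broadcast)
Usable hosts: 1022


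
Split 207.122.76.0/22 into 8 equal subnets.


New prefix = 22 + 3 = 25
Each subnet has 128 addresses
  207.122.76.0/25
  207.122.76.128/25
  207.122.77.0/25
  207.122.77.128/25
  207.122.78.0/25
  207.122.78.128/25
  207.122.79.0/25
  207.122.79.128/25
Subnets: 207.122.76.0/25, 207.122.76.128/25, 207.122.77.0/25, 207.122.77.128/25, 207.122.78.0/25, 207.122.78.128/25, 207.122.79.0/25, 207.122.79.128/25


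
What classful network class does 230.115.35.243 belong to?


First octet: 230
Binary: 11100110
1110xxxx -> Class D (224-239)
Class D (multicast), default mask N/A


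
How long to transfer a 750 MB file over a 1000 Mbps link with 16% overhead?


Effective throughput = 1000 * (1 - 16/100) = 840 Mbps
File size in Mb = 750 * 8 = 6000 Mb
Time = 6000 / 840
Time = 7.1429 seconds


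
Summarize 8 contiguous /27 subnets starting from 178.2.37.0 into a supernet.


Original prefix: /27
Number of subnets: 8 = 2^3
New prefix = 27 - 3 = 24
Supernet: 178.2.37.0/24


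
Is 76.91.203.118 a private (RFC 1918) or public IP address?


RFC 1918 private ranges:
  10.0.0.0/8 (10.0.0.0 - 10.255.255.255)
  172.16.0.0/12 (172.16.0.0 - 172.31.255.255)
  192.168.0.0/16 (192.168.0.0 - 192.168.255.255)
Public (not in any RFC 1918 range)


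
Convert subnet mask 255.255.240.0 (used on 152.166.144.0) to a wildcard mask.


Subnet mask: 255.255.240.0
Wildcard = 255.255.255.255 - subnet mask
255 - 255 = 0
255 - 255 = 0
255 - 240 = 15
255 - 0 = 255
Wildcard: 0.0.15.255


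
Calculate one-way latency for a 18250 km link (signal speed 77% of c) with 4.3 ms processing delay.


Speed = 0.77 * 3e5 km/s = 231000 km/s
Propagation delay = 18250 / 231000 = 0.079 s = 79.0043 ms
Processing delay = 4.3 ms
Total one-way latency = 83.3043 ms


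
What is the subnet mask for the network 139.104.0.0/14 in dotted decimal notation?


/14 means 14 network bits, 18 host bits
Binary: 11111111111111000000000000000000
Mask: 255.252.0.0


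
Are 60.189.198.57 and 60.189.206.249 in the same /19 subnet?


Mask: 255.255.224.0
60.189.198.57 AND mask = 60.189.192.0
60.189.206.249 AND mask = 60.189.192.0
Yes, same subnet (60.189.192.0)


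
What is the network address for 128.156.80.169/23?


IP:   10000000.10011100.01010000.10101001
Mask: 11111111.11111111.11111110.00000000
AND operation:
Net:  10000000.10011100.01010000.00000000
Network: 128.156.80.0/23


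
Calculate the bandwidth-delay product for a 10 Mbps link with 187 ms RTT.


BDP = bandwidth * RTT
= 10 Mbps * 187 ms
= 10 * 1e6 * 187 / 1000 bits
= 1870000 bits
= 233750 bytes
= 228.2715 KB
BDP = 1870000 bits (233750 bytes)


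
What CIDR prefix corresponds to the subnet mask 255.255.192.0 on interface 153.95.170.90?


Binary: 11111111.11111111.11000000.00000000
Count leading 1s
Prefix: /18


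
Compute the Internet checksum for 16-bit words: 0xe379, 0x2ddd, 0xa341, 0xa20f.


Sum all words (with carry folding):
+ 0xe379 = 0xe379
+ 0x2ddd = 0x1157
+ 0xa341 = 0xb498
+ 0xa20f = 0x56a8
One's complement: ~0x56a8
Checksum = 0xa957


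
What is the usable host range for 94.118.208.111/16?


Network: 94.118.0.0
Broadcast: 94.118.255.255
First usable = network + 1
Last usable = broadcast - 1
Range: 94.118.0.1 to 94.118.255.254


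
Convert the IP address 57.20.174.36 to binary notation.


57 = 00111001
20 = 00010100
174 = 10101110
36 = 00100100
Binary: 00111001.00010100.10101110.00100100


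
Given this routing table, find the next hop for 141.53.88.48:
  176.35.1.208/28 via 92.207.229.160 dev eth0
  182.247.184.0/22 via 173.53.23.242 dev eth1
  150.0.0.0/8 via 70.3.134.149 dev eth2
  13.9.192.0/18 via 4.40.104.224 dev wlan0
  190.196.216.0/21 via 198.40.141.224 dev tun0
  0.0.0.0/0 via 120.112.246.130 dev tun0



Longest prefix match for 141.53.88.48:
  /28 176.35.1.208: no
  /22 182.247.184.0: no
  /8 150.0.0.0: no
  /18 13.9.192.0: no
  /21 190.196.216.0: no
  /0 0.0.0.0: MATCH
Selected: next-hop 120.112.246.130 via tun0 (matched /0)


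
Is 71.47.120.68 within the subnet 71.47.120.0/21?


Subnet network: 71.47.120.0
Test IP AND mask: 71.47.120.0
Yes, 71.47.120.68 is in 71.47.120.0/21


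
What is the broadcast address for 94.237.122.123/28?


Network: 94.237.122.112/28
Host bits = 4
Set all host bits to 1:
Broadcast: 94.237.122.127


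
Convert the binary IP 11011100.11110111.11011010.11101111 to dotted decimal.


11011100 = 220
11110111 = 247
11011010 = 218
11101111 = 239
IP: 220.247.218.239


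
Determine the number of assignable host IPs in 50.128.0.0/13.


Host bits = 32 - 13 = 19
Total addresses = 2^19 = 524288
Usable = total - 2 (network and broadcast)
Usable hosts: 524286


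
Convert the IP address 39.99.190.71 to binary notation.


39 = 00100111
99 = 01100011
190 = 10111110
71 = 01000111
Binary: 00100111.01100011.10111110.01000111


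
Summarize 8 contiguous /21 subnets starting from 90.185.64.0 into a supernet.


Original prefix: /21
Number of subnets: 8 = 2^3
New prefix = 21 - 3 = 18
Supernet: 90.185.64.0/18


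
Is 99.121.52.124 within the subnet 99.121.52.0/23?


Subnet network: 99.121.52.0
Test IP AND mask: 99.121.52.0
Yes, 99.121.52.124 is in 99.121.52.0/23


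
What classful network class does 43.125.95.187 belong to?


First octet: 43
Binary: 00101011
0xxxxxxx -> Class A (1-126)
Class A, default mask 255.0.0.0 (/8)


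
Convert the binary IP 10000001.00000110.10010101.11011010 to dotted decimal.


10000001 = 129
00000110 = 6
10010101 = 149
11011010 = 218
IP: 129.6.149.218


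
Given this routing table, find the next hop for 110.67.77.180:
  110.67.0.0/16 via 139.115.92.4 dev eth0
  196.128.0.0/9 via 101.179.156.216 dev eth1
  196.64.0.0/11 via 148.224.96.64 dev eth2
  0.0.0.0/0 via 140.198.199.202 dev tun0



Longest prefix match for 110.67.77.180:
  /16 110.67.0.0: MATCH
  /9 196.128.0.0: no
  /11 196.64.0.0: no
  /0 0.0.0.0: MATCH
Selected: next-hop 139.115.92.4 via eth0 (matched /16)


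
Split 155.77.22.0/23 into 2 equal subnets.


New prefix = 23 + 1 = 24
Each subnet has 256 addresses
  155.77.22.0/24
  155.77.23.0/24
Subnets: 155.77.22.0/24, 155.77.23.0/24


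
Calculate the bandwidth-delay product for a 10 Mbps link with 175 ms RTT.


BDP = bandwidth * RTT
= 10 Mbps * 175 ms
= 10 * 1e6 * 175 / 1000 bits
= 1750000 bits
= 218750 bytes
= 213.623 KB
BDP = 1750000 bits (218750 bytes)


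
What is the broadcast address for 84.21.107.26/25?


Network: 84.21.107.0/25
Host bits = 7
Set all host bits to 1:
Broadcast: 84.21.107.127


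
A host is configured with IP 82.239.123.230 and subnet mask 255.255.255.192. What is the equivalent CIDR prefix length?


Binary: 11111111.11111111.11111111.11000000
Count leading 1s
Prefix: /26


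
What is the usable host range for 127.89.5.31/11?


Network: 127.64.0.0
Broadcast: 127.95.255.255
First usable = network + 1
Last usable = broadcast - 1
Range: 127.64.0.1 to 127.95.255.254


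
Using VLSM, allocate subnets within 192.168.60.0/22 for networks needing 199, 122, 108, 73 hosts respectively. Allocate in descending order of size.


199 hosts -> /24 (254 usable): 192.168.60.0/24
122 hosts -> /25 (126 usable): 192.168.61.0/25
108 hosts -> /25 (126 usable): 192.168.61.128/25
73 hosts -> /25 (126 usable): 192.168.62.0/25
Allocation: 192.168.60.0/24 (199 hosts, 254 usable); 192.168.61.0/25 (122 hosts, 126 usable); 192.168.61.128/25 (108 hosts, 126 usable); 192.168.62.0/25 (73 hosts, 126 usable)


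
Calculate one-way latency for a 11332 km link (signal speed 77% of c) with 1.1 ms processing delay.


Speed = 0.77 * 3e5 km/s = 231000 km/s
Propagation delay = 11332 / 231000 = 0.0491 s = 49.0563 ms
Processing delay = 1.1 ms
Total one-way latency = 50.1563 ms


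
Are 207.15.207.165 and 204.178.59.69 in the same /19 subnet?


Mask: 255.255.224.0
207.15.207.165 AND mask = 207.15.192.0
204.178.59.69 AND mask = 204.178.32.0
No, different subnets (207.15.192.0 vs 204.178.32.0)


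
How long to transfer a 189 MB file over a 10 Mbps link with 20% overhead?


Effective throughput = 10 * (1 - 20/100) = 8 Mbps
File size in Mb = 189 * 8 = 1512 Mb
Time = 1512 / 8
Time = 189 seconds


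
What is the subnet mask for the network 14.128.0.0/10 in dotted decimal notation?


/10 means 10 network bits, 22 host bits
Binary: 11111111110000000000000000000000
Mask: 255.192.0.0


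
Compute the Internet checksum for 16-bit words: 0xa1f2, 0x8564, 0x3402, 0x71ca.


Sum all words (with carry folding):
+ 0xa1f2 = 0xa1f2
+ 0x8564 = 0x2757
+ 0x3402 = 0x5b59
+ 0x71ca = 0xcd23
One's complement: ~0xcd23
Checksum = 0x32dc


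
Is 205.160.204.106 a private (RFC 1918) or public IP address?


RFC 1918 private ranges:
  10.0.0.0/8 (10.0.0.0 - 10.255.255.255)
  172.16.0.0/12 (172.16.0.0 - 172.31.255.255)
  192.168.0.0/16 (192.168.0.0 - 192.168.255.255)
Public (not in any RFC 1918 range)


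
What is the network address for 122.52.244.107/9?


IP:   01111010.00110100.11110100.01101011
Mask: 11111111.10000000.00000000.00000000
AND operation:
Net:  01111010.00000000.00000000.00000000
Network: 122.0.0.0/9


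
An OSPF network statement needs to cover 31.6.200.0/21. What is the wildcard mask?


Subnet mask: 255.255.248.0
Wildcard = 255.255.255.255 - subnet mask
255 - 255 = 0
255 - 255 = 0
255 - 248 = 7
255 - 0 = 255
Wildcard: 0.0.7.255


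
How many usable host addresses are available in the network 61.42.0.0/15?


Host bits = 32 - 15 = 17
Total addresses = 2^17 = 131072
Usable = total - 2 (network and broadcast)
Usable hosts: 131070


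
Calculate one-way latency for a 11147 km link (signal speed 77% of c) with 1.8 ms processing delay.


Speed = 0.77 * 3e5 km/s = 231000 km/s
Propagation delay = 11147 / 231000 = 0.0483 s = 48.2554 ms
Processing delay = 1.8 ms
Total one-way latency = 50.0554 ms


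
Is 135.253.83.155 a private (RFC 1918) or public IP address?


RFC 1918 private ranges:
  10.0.0.0/8 (10.0.0.0 - 10.255.255.255)
  172.16.0.0/12 (172.16.0.0 - 172.31.255.255)
  192.168.0.0/16 (192.168.0.0 - 192.168.255.255)
Public (not in any RFC 1918 range)


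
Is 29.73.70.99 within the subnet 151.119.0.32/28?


Subnet network: 151.119.0.32
Test IP AND mask: 29.73.70.96
No, 29.73.70.99 is not in 151.119.0.32/28


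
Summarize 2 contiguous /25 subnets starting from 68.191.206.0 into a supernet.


Original prefix: /25
Number of subnets: 2 = 2^1
New prefix = 25 - 1 = 24
Supernet: 68.191.206.0/24


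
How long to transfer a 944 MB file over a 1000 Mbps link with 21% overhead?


Effective throughput = 1000 * (1 - 21/100) = 790 Mbps
File size in Mb = 944 * 8 = 7552 Mb
Time = 7552 / 790
Time = 9.5595 seconds


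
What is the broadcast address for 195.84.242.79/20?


Network: 195.84.240.0/20
Host bits = 12
Set all host bits to 1:
Broadcast: 195.84.255.255


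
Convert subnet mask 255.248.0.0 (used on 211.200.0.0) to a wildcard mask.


Subnet mask: 255.248.0.0
Wildcard = 255.255.255.255 - subnet mask
255 - 255 = 0
255 - 248 = 7
255 - 0 = 255
255 - 0 = 255
Wildcard: 0.7.255.255


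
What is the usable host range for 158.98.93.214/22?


Network: 158.98.92.0
Broadcast: 158.98.95.255
First usable = network + 1
Last usable = broadcast - 1
Range: 158.98.92.1 to 158.98.95.254


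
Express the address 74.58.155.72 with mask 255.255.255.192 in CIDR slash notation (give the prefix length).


Binary: 11111111.11111111.11111111.11000000
Count leading 1s
Prefix: /26


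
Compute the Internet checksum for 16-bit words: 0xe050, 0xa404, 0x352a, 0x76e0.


Sum all words (with carry folding):
+ 0xe050 = 0xe050
+ 0xa404 = 0x8455
+ 0x352a = 0xb97f
+ 0x76e0 = 0x3060
One's complement: ~0x3060
Checksum = 0xcf9f
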